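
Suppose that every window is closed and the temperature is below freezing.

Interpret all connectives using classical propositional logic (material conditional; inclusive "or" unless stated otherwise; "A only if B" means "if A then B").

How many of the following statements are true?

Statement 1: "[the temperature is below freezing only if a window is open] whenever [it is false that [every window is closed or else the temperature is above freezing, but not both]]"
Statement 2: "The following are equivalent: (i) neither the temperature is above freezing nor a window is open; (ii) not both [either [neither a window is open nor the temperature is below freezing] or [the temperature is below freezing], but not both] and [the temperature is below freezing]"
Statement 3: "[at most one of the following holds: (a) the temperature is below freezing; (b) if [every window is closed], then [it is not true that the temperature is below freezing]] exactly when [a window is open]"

1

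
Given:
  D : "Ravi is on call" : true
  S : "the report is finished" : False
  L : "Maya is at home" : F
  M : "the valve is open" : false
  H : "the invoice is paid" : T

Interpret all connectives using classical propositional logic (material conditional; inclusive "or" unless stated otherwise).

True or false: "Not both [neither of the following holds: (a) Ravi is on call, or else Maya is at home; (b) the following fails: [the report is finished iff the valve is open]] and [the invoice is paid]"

True.

Values: D=T, L=F, S=F, M=F, H=T.
Parsed as ((D | L) nor ~(S <-> M)) nand H

D | L = T | F = T
S <-> M = F <-> F = T
~(S <-> M) = ~T = F
(D | L) nor ~(S <-> M) = T nor F = F
((D | L) nor ~(S <-> M)) nand H = F nand T = T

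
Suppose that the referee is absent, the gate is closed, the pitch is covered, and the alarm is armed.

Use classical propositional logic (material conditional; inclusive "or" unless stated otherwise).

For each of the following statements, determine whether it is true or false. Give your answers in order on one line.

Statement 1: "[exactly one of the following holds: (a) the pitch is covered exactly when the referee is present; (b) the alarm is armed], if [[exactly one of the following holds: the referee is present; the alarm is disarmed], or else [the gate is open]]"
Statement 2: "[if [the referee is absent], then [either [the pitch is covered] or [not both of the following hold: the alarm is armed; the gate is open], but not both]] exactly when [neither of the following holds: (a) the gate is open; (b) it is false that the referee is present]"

Let H = "the referee is present" (F), K = "the alarm is armed" (T), U = "the gate is open" (F), N = "the pitch is covered" (T).

Statement 1: Formalization: ((H xor ~K) | U) -> ((N <-> H) xor K)

~K = ~T = F
H xor ~K = F xor F = F
(H xor ~K) | U = F | F = F
N <-> H = T <-> F = F
(N <-> H) xor K = F xor T = T
((H xor ~K) | U) -> ((N <-> H) xor K) = F -> T = T
So Statement 1 is true.

Statement 2: This is (~H -> (N xor (K nand U))) <-> (U nor ~H).

~H = ~F = T
K nand U = T nand F = T
N xor (K nand U) = T xor T = F
~H -> (N xor (K nand U)) = T -> F = F
~H = ~F = T
U nor ~H = F nor T = F
(~H -> (N xor (K nand U))) <-> (U nor ~H) = F <-> F = T
Thus Statement 2 is true.

Statement 1 true, Statement 2 true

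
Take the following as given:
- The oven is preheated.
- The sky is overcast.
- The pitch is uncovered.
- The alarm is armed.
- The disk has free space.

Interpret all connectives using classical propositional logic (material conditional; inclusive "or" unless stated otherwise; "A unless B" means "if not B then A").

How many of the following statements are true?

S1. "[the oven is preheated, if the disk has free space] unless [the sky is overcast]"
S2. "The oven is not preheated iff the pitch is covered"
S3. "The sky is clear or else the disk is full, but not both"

2

Let U = "the disk is full" (F), P = "the oven is preheated" (T), Q = "the sky is overcast" (T), R = "the pitch is covered" (F).

S1: In symbols: (¬U → P) ∨ Q

¬U = ¬F = T
¬U → P = T → T = T
(¬U → P) ∨ Q = T ∨ T = T
So S1 is true.

S2: In symbols: ¬P ↔ R

¬P = ¬T = F
¬P ↔ R = F ↔ F = T
Hence S2 is true.

S3: In symbols: ¬Q ⊕ U

¬Q = ¬T = F
¬Q ⊕ U = F ⊕ F = F
So S3 is false.

True statements: 2 (S1, S2).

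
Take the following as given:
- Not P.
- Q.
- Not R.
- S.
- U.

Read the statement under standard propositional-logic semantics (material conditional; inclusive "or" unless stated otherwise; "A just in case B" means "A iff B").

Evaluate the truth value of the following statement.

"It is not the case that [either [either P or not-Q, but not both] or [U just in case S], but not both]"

Parsed as ~((P xor ~Q) xor (U <-> S))

~Q = ~T = F
P xor ~Q = F xor F = F
U <-> S = T <-> T = T
(P xor ~Q) xor (U <-> S) = F xor T = T
~((P xor ~Q) xor (U <-> S)) = ~T = F

The statement is false.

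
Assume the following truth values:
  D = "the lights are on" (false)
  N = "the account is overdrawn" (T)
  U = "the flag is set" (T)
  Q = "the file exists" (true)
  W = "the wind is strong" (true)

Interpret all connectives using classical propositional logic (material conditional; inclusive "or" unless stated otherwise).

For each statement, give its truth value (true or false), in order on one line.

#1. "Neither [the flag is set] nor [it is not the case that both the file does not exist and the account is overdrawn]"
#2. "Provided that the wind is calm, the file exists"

#1: This is U nor (~Q nand N).

~Q = ~T = F
~Q nand N = F nand T = T
U nor (~Q nand N) = T nor T = F
Thus #1 is false.

#2: In symbols: ~W -> Q

~W = ~T = F
~W -> Q = F -> T = T
Hence #2 is true.

#1 false, #2 true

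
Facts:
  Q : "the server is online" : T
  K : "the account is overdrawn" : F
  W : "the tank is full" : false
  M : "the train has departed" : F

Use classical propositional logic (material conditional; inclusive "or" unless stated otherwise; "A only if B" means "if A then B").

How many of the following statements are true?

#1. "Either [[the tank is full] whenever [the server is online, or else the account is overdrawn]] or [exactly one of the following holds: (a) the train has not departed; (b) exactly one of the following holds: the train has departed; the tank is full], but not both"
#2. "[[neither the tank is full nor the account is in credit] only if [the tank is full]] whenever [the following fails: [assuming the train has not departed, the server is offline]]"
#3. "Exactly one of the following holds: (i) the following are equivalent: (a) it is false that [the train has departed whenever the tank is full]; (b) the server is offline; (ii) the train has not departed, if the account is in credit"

2

#1: Formalization: ((Q or K) -> W) xor (not M xor (M xor W))

Q or K = True or False = True
(Q or K) -> W = True -> False = False
not M = not False = True
M xor W = False xor False = False
not M xor (M xor W) = True xor False = True
((Q or K) -> W) xor (not M xor (M xor W)) = False xor True = True
Thus #1 is true.

#2: Formalization: not (not M -> not Q) -> ((W nor not K) -> W)

not M = not False = True
not Q = not True = False
not M -> not Q = True -> False = False
not (not M -> not Q) = not False = True
not K = not False = True
W nor not K = False nor True = False
(W nor not K) -> W = False -> False = True
not (not M -> not Q) -> ((W nor not K) -> W) = True -> True = True
Thus #2 is true.

#3: Formalization: (not (W -> M) iff not Q) xor (not K -> not M)

W -> M = False -> False = True
not (W -> M) = not True = False
not Q = not True = False
not (W -> M) iff not Q = False iff False = True
not K = not False = True
not M = not False = True
not K -> not M = True -> True = True
(not (W -> M) iff not Q) xor (not K -> not M) = True xor True = False
Thus #3 is false.

Count: 2.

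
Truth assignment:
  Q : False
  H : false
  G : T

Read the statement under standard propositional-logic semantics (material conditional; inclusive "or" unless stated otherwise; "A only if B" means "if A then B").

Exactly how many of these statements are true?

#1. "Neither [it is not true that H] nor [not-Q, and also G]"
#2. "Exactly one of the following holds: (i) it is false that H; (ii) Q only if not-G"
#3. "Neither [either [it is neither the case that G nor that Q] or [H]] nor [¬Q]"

0

#1: In symbols: not H nor (not Q and G)

not H = not False = True
not Q = not False = True
not Q and G = True and True = True
not H nor (not Q and G) = True nor True = False
Thus #1 is false.

#2: Parsed as not H xor (Q -> not G)

not H = not False = True
not G = not True = False
Q -> not G = False -> False = True
not H xor (Q -> not G) = True xor True = False
Hence #2 is false.

#3: This is ((G nor Q) or H) nor not Q.

G nor Q = True nor False = False
(G nor Q) or H = False or False = False
not Q = not False = True
((G nor Q) or H) nor not Q = False nor True = False
So #3 is false.

Count: 0.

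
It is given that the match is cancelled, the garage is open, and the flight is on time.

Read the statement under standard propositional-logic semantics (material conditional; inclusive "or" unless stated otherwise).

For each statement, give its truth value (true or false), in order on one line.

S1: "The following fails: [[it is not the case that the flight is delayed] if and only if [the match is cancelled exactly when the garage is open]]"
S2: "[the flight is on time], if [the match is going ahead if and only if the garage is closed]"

S1 False; S2 True

Let Q = "the flight is delayed" (False), H = "the match is cancelled" (True), M = "the garage is closed" (False).

S1: This is not (not Q iff (H iff not M)).

not Q = not False = True
not M = not False = True
H iff not M = True iff True = True
not Q iff (H iff not M) = True iff True = True
not (not Q iff (H iff not M)) = not True = False
Hence S1 is false.

S2: Parsed as (not H iff M) -> not Q

not H = not True = False
not H iff M = False iff False = True
not Q = not False = True
(not H iff M) -> not Q = True -> True = True
Hence S2 is true.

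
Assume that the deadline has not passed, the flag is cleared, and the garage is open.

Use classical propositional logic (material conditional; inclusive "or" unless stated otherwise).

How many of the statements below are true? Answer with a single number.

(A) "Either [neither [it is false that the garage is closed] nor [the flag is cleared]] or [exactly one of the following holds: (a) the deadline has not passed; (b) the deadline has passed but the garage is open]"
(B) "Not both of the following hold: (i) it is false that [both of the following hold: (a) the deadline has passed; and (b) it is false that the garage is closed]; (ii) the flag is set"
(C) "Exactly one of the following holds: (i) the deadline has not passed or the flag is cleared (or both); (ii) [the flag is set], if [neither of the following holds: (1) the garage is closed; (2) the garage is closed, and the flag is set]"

3

Let V = "the garage is closed" (F), M = "the flag is set" (F), S = "the deadline has passed" (F).

(A): Parsed as (~V nor ~M) | (~S xor (S & ~V))

~V = ~F = T
~M = ~F = T
~V nor ~M = T nor T = F
~S = ~F = T
~V = ~F = T
S & ~V = F & T = F
~S xor (S & ~V) = T xor F = T
(~V nor ~M) | (~S xor (S & ~V)) = F | T = T
Hence (A) is true.

(B): In symbols: ~(S & ~V) nand M

~V = ~F = T
S & ~V = F & T = F
~(S & ~V) = ~F = T
~(S & ~V) nand M = T nand F = T
So (B) is true.

(C): Formalization: (~S | ~M) xor ((V nor (V & M)) -> M)

~S = ~F = T
~M = ~F = T
~S | ~M = T | T = T
V & M = F & F = F
V nor (V & M) = F nor F = T
(V nor (V & M)) -> M = T -> F = F
(~S | ~M) xor ((V nor (V & M)) -> M) = T xor F = T
So (C) is true.

True statements: 3.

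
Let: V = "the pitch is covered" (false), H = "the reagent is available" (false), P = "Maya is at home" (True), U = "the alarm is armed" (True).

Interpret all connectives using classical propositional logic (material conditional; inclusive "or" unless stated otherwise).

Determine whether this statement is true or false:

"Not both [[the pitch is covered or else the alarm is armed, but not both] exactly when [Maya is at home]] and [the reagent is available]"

true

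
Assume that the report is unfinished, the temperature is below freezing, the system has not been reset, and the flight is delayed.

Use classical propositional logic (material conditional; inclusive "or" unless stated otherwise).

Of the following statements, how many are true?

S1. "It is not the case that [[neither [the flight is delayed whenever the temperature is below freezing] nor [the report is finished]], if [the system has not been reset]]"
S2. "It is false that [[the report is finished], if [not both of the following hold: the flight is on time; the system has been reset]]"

Let R = "the system has been reset" (False), Q = "the temperature is below freezing" (True), S = "the flight is delayed" (True), P = "the report is finished" (False).

S1: Parsed as not (not R -> ((Q -> S) nor P))

not R = not False = True
Q -> S = True -> True = True
(Q -> S) nor P = True nor False = False
not R -> ((Q -> S) nor P) = True -> False = False
not (not R -> ((Q -> S) nor P)) = not False = True
Thus S1 is true.

S2: In symbols: not ((not S nand R) -> P)

not S = not True = False
not S nand R = False nand False = True
(not S nand R) -> P = True -> False = False
not ((not S nand R) -> P) = not False = True
Hence S2 is true.

2 of the 2 statements are true (S1, S2).

2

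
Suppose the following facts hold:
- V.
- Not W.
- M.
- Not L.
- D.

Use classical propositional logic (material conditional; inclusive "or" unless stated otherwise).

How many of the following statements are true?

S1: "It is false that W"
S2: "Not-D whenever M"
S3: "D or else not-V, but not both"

2

S1: Formalization: ~W

~W = ~F = T
Thus S1 is true.

S2: This is M -> ~D.

~D = ~T = F
M -> ~D = T -> F = F
Hence S2 is false.

S3: Formalization: D xor ~V

~V = ~T = F
D xor ~V = T xor F = T
Hence S3 is true.

True statements: 2.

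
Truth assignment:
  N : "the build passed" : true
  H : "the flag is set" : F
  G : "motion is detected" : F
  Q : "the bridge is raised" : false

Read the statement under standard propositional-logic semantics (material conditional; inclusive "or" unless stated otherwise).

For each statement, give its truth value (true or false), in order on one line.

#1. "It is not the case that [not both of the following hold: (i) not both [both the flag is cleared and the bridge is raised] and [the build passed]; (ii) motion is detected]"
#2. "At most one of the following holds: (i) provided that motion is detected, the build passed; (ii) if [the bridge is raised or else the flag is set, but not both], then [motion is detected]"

#1 F, #2 F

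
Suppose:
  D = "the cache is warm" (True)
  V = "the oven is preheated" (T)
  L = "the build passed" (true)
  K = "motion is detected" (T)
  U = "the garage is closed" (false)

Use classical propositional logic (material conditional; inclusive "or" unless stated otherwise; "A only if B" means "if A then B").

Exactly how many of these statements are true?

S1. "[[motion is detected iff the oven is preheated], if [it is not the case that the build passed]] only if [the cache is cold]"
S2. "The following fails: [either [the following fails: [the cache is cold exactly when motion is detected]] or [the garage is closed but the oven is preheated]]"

S1: This is (not L -> (K iff V)) -> not D.

not L = not True = False
K iff V = True iff True = True
not L -> (K iff V) = False -> True = True
not D = not True = False
(not L -> (K iff V)) -> not D = True -> False = False
Hence S1 is false.

S2: Formalization: not (not (not D iff K) or (U and V))

not D = not True = False
not D iff K = False iff True = False
not (not D iff K) = not False = True
U and V = False and True = False
not (not D iff K) or (U and V) = True or False = True
not (not (not D iff K) or (U and V)) = not True = False
Thus S2 is false.

True statements: 0 (none).

0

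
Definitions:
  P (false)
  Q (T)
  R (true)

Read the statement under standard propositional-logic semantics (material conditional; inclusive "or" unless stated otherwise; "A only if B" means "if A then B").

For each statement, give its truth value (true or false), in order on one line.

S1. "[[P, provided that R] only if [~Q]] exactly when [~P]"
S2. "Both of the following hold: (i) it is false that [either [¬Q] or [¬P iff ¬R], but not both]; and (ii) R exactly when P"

S1: This is ((R -> P) -> ~Q) <-> ~P.

R -> P = T -> F = F
~Q = ~T = F
(R -> P) -> ~Q = F -> F = T
~P = ~F = T
((R -> P) -> ~Q) <-> ~P = T <-> T = T
Hence S1 is true.

S2: This is ~(~Q xor (~P <-> ~R)) & (R <-> P).

~Q = ~T = F
~P = ~F = T
~R = ~T = F
~P <-> ~R = T <-> F = F
~Q xor (~P <-> ~R) = F xor F = F
~(~Q xor (~P <-> ~R)) = ~F = T
R <-> P = T <-> F = F
~(~Q xor (~P <-> ~R)) & (R <-> P) = T & F = F
Hence S2 is false.

S1 T / S2 F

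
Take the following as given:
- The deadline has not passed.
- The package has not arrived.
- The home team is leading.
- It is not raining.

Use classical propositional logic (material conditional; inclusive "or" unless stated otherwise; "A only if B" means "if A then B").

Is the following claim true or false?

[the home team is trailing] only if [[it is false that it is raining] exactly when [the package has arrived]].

true

Let M = "the home team is leading" (T), U = "it is raining" (F), P = "the package has arrived" (F).
This is ~M -> (~U <-> P).

~M = ~T = F
~U = ~F = T
~U <-> P = T <-> F = F
~M -> (~U <-> P) = F -> F = T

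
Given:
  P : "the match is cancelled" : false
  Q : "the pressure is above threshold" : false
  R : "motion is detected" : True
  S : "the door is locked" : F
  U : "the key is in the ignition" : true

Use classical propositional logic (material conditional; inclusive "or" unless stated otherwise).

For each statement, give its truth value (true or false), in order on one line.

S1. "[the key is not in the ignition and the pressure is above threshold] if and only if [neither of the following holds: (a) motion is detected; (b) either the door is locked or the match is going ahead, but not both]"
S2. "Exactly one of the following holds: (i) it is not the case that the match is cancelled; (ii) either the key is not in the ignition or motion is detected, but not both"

S1: This is (¬U ∧ Q) ↔ (R ↓ (S ⊕ ¬P)).

¬U = ¬T = F
¬U ∧ Q = F ∧ F = F
¬P = ¬F = T
S ⊕ ¬P = F ⊕ T = T
R ↓ (S ⊕ ¬P) = T ↓ T = F
(¬U ∧ Q) ↔ (R ↓ (S ⊕ ¬P)) = F ↔ F = T
So S1 is true.

S2: Formalization: ¬P ⊕ (¬U ⊕ R)

¬P = ¬F = T
¬U = ¬T = F
¬U ⊕ R = F ⊕ T = T
¬P ⊕ (¬U ⊕ R) = T ⊕ T = F
Hence S2 is false.

S1 T / S2 F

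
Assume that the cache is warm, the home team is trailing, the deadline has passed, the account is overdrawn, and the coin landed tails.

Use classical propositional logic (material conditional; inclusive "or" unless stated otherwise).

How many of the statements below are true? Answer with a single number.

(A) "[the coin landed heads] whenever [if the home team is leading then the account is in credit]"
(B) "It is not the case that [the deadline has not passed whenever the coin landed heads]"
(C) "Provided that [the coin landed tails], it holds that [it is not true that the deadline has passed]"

Let Q = "the home team is leading" (False), S = "the account is overdrawn" (True), U = "the coin landed heads" (False), R = "the deadline has passed" (True).

(A): This is (Q -> not S) -> U.

not S = not True = False
Q -> not S = False -> False = True
(Q -> not S) -> U = True -> False = False
Thus (A) is false.

(B): In symbols: not (U -> not R)

not R = not True = False
U -> not R = False -> False = True
not (U -> not R) = not True = False
Hence (B) is false.

(C): Formalization: not U -> not R

not U = not False = True
not R = not True = False
not U -> not R = True -> False = False
Thus (C) is false.

True statements: 0 (none).

0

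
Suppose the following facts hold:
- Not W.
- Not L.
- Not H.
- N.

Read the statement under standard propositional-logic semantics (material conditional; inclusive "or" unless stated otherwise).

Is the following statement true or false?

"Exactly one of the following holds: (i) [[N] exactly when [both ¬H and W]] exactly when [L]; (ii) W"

true

Formalization: ((N ↔ (¬H ∧ W)) ↔ L) ⊕ W

¬H = ¬F = T
¬H ∧ W = T ∧ F = F
N ↔ (¬H ∧ W) = T ↔ F = F
(N ↔ (¬H ∧ W)) ↔ L = F ↔ F = T
((N ↔ (¬H ∧ W)) ↔ L) ⊕ W = T ⊕ F = T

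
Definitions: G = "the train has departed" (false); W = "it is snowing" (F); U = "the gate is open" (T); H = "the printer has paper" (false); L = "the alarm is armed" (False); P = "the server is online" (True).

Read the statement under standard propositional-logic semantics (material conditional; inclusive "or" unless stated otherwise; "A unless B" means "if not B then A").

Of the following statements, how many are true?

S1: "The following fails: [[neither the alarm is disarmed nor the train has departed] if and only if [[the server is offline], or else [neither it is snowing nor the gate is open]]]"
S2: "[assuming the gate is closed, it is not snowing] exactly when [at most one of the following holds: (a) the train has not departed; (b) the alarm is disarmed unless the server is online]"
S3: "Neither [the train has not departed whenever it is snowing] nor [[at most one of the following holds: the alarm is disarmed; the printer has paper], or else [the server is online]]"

0

S1: This is ¬((¬L ↓ G) ↔ (¬P ∨ (W ↓ U))).

¬L = ¬F = T
¬L ↓ G = T ↓ F = F
¬P = ¬T = F
W ↓ U = F ↓ T = F
¬P ∨ (W ↓ U) = F ∨ F = F
(¬L ↓ G) ↔ (¬P ∨ (W ↓ U)) = F ↔ F = T
¬((¬L ↓ G) ↔ (¬P ∨ (W ↓ U))) = ¬T = F
Hence S1 is false.

S2: In symbols: (¬U → ¬W) ↔ (¬G ↑ (¬L ∨ P))

¬U = ¬T = F
¬W = ¬F = T
¬U → ¬W = F → T = T
¬G = ¬F = T
¬L = ¬F = T
¬L ∨ P = T ∨ T = T
¬G ↑ (¬L ∨ P) = T ↑ T = F
(¬U → ¬W) ↔ (¬G ↑ (¬L ∨ P)) = T ↔ F = F
Hence S2 is false.

S3: Formalization: (W → ¬G) ↓ ((¬L ↑ H) ∨ P)

¬G = ¬F = T
W → ¬G = F → T = T
¬L = ¬F = T
¬L ↑ H = T ↑ F = T
(¬L ↑ H) ∨ P = T ∨ T = T
(W → ¬G) ↓ ((¬L ↑ H) ∨ P) = T ↓ T = F
Thus S3 is false.

True statements: 0 (none).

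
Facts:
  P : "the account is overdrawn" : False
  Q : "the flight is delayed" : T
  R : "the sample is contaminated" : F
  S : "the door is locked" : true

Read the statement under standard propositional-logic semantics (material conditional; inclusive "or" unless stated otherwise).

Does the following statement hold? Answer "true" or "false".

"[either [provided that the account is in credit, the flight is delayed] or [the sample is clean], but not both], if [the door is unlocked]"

true

Values: S=T, P=F, Q=T, R=F.
This is ¬S → ((¬P → Q) ⊕ ¬R).

¬S = ¬T = F
¬P = ¬F = T
¬P → Q = T → T = T
¬R = ¬F = T
(¬P → Q) ⊕ ¬R = T ⊕ T = F
¬S → ((¬P → Q) ⊕ ¬R) = F → F = T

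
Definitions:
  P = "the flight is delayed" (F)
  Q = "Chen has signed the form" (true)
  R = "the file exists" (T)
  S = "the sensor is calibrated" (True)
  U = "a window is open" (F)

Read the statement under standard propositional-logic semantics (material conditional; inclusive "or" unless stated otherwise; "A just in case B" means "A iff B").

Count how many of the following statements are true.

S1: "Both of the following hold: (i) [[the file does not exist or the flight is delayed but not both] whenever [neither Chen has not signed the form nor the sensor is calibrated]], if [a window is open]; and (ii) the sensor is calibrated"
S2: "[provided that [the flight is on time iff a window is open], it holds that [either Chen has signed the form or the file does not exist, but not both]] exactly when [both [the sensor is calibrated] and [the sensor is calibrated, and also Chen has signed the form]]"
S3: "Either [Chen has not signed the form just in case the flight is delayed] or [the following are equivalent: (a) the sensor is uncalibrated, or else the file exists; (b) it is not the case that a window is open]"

3

S1: Parsed as (U → ((¬Q ↓ S) → (¬R ⊕ P))) ∧ S

¬Q = ¬T = F
¬Q ↓ S = F ↓ T = F
¬R = ¬T = F
¬R ⊕ P = F ⊕ F = F
(¬Q ↓ S) → (¬R ⊕ P) = F → F = T
U → ((¬Q ↓ S) → (¬R ⊕ P)) = F → T = T
(U → ((¬Q ↓ S) → (¬R ⊕ P))) ∧ S = T ∧ T = T
Thus S1 is true.

S2: Parsed as ((¬P ↔ U) → (Q ⊕ ¬R)) ↔ (S ∧ (S ∧ Q))

¬P = ¬F = T
¬P ↔ U = T ↔ F = F
¬R = ¬T = F
Q ⊕ ¬R = T ⊕ F = T
(¬P ↔ U) → (Q ⊕ ¬R) = F → T = T
S ∧ Q = T ∧ T = T
S ∧ (S ∧ Q) = T ∧ T = T
((¬P ↔ U) → (Q ⊕ ¬R)) ↔ (S ∧ (S ∧ Q)) = T ↔ T = T
So S2 is true.

S3: Formalization: (¬Q ↔ P) ∨ ((¬S ∨ R) ↔ ¬U)

¬Q = ¬T = F
¬Q ↔ P = F ↔ F = T
¬S = ¬T = F
¬S ∨ R = F ∨ T = T
¬U = ¬F = T
(¬S ∨ R) ↔ ¬U = T ↔ T = T
(¬Q ↔ P) ∨ ((¬S ∨ R) ↔ ¬U) = T ∨ T = T
So S3 is true.

Count: 3.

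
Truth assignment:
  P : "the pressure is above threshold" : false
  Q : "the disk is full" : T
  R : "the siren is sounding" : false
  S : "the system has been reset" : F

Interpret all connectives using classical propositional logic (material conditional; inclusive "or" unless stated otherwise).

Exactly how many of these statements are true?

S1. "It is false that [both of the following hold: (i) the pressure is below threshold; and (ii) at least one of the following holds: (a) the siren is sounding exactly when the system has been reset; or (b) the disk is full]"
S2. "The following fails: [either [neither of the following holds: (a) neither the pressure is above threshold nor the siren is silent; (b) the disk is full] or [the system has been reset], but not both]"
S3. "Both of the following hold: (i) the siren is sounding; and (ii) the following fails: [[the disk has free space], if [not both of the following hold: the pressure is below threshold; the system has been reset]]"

1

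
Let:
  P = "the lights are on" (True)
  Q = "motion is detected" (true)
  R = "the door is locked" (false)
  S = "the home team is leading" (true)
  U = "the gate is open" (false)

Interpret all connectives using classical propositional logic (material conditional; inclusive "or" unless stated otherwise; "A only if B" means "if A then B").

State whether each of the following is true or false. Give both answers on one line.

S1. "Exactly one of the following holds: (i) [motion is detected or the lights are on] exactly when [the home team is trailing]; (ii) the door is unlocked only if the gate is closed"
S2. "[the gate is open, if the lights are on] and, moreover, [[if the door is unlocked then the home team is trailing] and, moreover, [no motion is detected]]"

S1: This is ((Q or P) iff not S) xor (not R -> not U).

Q or P = True or True = True
not S = not True = False
(Q or P) iff not S = True iff False = False
not R = not False = True
not U = not False = True
not R -> not U = True -> True = True
((Q or P) iff not S) xor (not R -> not U) = False xor True = True
Hence S1 is true.

S2: This is (P -> U) and ((not R -> not S) and not Q).

P -> U = True -> False = False
not R = not False = True
not S = not True = False
not R -> not S = True -> False = False
not Q = not True = False
(not R -> not S) and not Q = False and False = False
(P -> U) and ((not R -> not S) and not Q) = False and False = False
Hence S2 is false.

S1 true; S2 false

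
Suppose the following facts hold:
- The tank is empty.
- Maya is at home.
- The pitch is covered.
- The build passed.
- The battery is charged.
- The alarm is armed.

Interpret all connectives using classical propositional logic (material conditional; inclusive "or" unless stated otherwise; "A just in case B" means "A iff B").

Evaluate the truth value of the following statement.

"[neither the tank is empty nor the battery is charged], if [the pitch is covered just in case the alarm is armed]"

false

Let H = "the pitch is covered" (T), S = "the alarm is armed" (T), K = "the tank is full" (F), V = "the battery is charged" (T).
This is (H <-> S) -> (~K nor V).

H <-> S = T <-> T = T
~K = ~F = T
~K nor V = T nor T = F
(H <-> S) -> (~K nor V) = T -> F = F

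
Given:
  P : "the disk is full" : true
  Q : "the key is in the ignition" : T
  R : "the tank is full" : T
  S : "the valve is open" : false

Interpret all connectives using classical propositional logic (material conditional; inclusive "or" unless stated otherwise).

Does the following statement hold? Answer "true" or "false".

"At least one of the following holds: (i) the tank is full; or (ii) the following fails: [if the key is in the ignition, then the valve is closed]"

The statement is true.

Parsed as R | ~(Q -> ~S)

~S = ~F = T
Q -> ~S = T -> T = T
~(Q -> ~S) = ~T = F
R | ~(Q -> ~S) = T | F = T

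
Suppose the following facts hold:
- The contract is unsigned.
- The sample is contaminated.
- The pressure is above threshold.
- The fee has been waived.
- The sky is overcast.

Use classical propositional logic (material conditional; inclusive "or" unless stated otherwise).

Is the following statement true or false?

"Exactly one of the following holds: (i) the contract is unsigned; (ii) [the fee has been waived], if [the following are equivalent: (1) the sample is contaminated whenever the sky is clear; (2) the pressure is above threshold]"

False.

Let M = "the contract is signed" (F), G = "the sky is overcast" (T), P = "the sample is contaminated" (T), N = "the pressure is above threshold" (T), R = "the fee has been waived" (T).
This is ¬M ⊕ (((¬G → P) ↔ N) → R).

¬M = ¬F = T
¬G = ¬T = F
¬G → P = F → T = T
(¬G → P) ↔ N = T ↔ T = T
((¬G → P) ↔ N) → R = T → T = T
¬M ⊕ (((¬G → P) ↔ N) → R) = T ⊕ T = F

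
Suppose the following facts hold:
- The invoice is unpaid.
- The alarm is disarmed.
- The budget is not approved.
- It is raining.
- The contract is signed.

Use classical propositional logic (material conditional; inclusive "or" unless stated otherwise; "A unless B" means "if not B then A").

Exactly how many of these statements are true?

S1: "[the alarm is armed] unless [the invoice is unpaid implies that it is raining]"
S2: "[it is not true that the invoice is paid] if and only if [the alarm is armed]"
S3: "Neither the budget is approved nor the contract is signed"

Let L = "the alarm is armed" (False), G = "the invoice is paid" (False), W = "it is raining" (True), U = "the budget is approved" (False), R = "the contract is signed" (True).

S1: Parsed as L or (not G -> W)

not G = not False = True
not G -> W = True -> True = True
L or (not G -> W) = False or True = True
Hence S1 is true.

S2: In symbols: not G iff L

not G = not False = True
not G iff L = True iff False = False
So S2 is false.

S3: Parsed as U nor R

U nor R = False nor True = False
So S3 is false.

True statements: 1 (S1).

1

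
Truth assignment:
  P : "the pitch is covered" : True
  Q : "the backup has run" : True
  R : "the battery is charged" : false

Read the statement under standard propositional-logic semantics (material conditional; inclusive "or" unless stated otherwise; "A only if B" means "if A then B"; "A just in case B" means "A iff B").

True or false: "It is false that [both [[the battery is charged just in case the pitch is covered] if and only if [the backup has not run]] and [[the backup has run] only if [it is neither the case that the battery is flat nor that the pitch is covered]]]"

This is ¬(((R ↔ P) ↔ ¬Q) ∧ (Q → (¬R ↓ P))).

R ↔ P = F ↔ T = F
¬Q = ¬T = F
(R ↔ P) ↔ ¬Q = F ↔ F = T
¬R = ¬F = T
¬R ↓ P = T ↓ T = F
Q → (¬R ↓ P) = T → F = F
((R ↔ P) ↔ ¬Q) ∧ (Q → (¬R ↓ P)) = T ∧ F = F
¬(((R ↔ P) ↔ ¬Q) ∧ (Q → (¬R ↓ P))) = ¬F = T

true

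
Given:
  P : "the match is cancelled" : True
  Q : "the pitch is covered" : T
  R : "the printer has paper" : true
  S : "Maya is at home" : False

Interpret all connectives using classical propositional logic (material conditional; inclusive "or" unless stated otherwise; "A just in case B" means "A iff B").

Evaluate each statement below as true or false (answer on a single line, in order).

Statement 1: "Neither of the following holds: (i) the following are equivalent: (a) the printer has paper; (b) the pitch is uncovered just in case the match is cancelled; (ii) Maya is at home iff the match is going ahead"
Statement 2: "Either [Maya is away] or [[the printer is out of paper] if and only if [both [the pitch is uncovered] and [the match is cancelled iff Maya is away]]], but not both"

Statement 1: In symbols: (R ↔ (¬Q ↔ P)) ↓ (S ↔ ¬P)

¬Q = ¬T = F
¬Q ↔ P = F ↔ T = F
R ↔ (¬Q ↔ P) = T ↔ F = F
¬P = ¬T = F
S ↔ ¬P = F ↔ F = T
(R ↔ (¬Q ↔ P)) ↓ (S ↔ ¬P) = F ↓ T = F
So Statement 1 is false.

Statement 2: Parsed as ¬S ⊕ (¬R ↔ (¬Q ∧ (P ↔ ¬S)))

¬S = ¬F = T
¬R = ¬T = F
¬Q = ¬T = F
¬S = ¬F = T
P ↔ ¬S = T ↔ T = T
¬Q ∧ (P ↔ ¬S) = F ∧ T = F
¬R ↔ (¬Q ∧ (P ↔ ¬S)) = F ↔ F = T
¬S ⊕ (¬R ↔ (¬Q ∧ (P ↔ ¬S))) = T ⊕ T = F
Thus Statement 2 is false.

Statement 1 False / Statement 2 False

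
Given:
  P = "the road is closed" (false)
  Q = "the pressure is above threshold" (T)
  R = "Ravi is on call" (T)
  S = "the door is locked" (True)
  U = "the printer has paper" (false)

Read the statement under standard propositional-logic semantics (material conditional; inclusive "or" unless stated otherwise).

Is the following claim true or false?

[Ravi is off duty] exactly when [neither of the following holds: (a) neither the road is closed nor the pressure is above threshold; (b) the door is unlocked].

In symbols: ~R <-> ((P nor Q) nor ~S)

~R = ~T = F
P nor Q = F nor T = F
~S = ~T = F
(P nor Q) nor ~S = F nor F = T
~R <-> ((P nor Q) nor ~S) = F <-> T = F

False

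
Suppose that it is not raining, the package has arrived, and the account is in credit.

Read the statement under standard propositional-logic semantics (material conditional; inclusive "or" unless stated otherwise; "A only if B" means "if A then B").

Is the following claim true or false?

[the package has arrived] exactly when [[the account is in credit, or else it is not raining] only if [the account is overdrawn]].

False.

Let L = "the package has arrived" (T), D = "the account is overdrawn" (F), Q = "it is raining" (F).
In symbols: L <-> ((~D | ~Q) -> D)

~D = ~F = T
~Q = ~F = T
~D | ~Q = T | T = T
(~D | ~Q) -> D = T -> F = F
L <-> ((~D | ~Q) -> D) = T <-> F = F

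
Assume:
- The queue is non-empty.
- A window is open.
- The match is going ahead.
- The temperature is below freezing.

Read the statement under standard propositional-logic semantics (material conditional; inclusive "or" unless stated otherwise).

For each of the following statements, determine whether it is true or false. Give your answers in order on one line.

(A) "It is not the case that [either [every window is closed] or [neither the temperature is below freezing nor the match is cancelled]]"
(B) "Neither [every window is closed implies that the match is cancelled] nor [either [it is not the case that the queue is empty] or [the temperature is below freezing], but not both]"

Let Q = "a window is open" (True), S = "the temperature is below freezing" (True), R = "the match is cancelled" (False), P = "the queue is empty" (False).

(A): Formalization: not (not Q or (S nor R))

not Q = not True = False
S nor R = True nor False = False
not Q or (S nor R) = False or False = False
not (not Q or (S nor R)) = not False = True
So (A) is true.

(B): Parsed as (not Q -> R) nor (not P xor S)

not Q = not True = False
not Q -> R = False -> False = True
not P = not False = True
not P xor S = True xor True = False
(not Q -> R) nor (not P xor S) = True nor False = False
Thus (B) is false.

(A) true / (B) false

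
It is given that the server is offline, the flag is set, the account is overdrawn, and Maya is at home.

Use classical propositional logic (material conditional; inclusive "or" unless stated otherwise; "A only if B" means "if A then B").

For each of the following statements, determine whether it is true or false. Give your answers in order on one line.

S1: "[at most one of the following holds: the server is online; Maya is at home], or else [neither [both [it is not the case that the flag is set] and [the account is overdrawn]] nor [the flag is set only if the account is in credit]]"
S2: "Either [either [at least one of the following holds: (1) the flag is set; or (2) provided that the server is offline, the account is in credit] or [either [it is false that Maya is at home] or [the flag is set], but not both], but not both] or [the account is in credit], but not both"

S1 true; S2 false

Let G = "the server is online" (F), U = "Maya is at home" (T), D = "the flag is set" (T), S = "the account is overdrawn" (T).

S1: Formalization: (G ↑ U) ∨ ((¬D ∧ S) ↓ (D → ¬S))

G ↑ U = F ↑ T = T
¬D = ¬T = F
¬D ∧ S = F ∧ T = F
¬S = ¬T = F
D → ¬S = T → F = F
(¬D ∧ S) ↓ (D → ¬S) = F ↓ F = T
(G ↑ U) ∨ ((¬D ∧ S) ↓ (D → ¬S)) = T ∨ T = T
So S1 is true.

S2: In symbols: ((D ∨ (¬G → ¬S)) ⊕ (¬U ⊕ D)) ⊕ ¬S

¬G = ¬F = T
¬S = ¬T = F
¬G → ¬S = T → F = F
D ∨ (¬G → ¬S) = T ∨ F = T
¬U = ¬T = F
¬U ⊕ D = F ⊕ T = T
(D ∨ (¬G → ¬S)) ⊕ (¬U ⊕ D) = T ⊕ T = F
¬S = ¬T = F
((D ∨ (¬G → ¬S)) ⊕ (¬U ⊕ D)) ⊕ ¬S = F ⊕ F = F
Hence S2 is false.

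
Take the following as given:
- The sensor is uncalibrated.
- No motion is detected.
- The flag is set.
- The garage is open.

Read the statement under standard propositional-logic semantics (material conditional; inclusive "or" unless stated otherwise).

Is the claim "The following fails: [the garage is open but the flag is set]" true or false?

False

Let D = "the garage is closed" (F), V = "the flag is set" (T).
Formalization: ~(~D & V)

~D = ~F = T
~D & V = T & T = T
~(~D & V) = ~T = F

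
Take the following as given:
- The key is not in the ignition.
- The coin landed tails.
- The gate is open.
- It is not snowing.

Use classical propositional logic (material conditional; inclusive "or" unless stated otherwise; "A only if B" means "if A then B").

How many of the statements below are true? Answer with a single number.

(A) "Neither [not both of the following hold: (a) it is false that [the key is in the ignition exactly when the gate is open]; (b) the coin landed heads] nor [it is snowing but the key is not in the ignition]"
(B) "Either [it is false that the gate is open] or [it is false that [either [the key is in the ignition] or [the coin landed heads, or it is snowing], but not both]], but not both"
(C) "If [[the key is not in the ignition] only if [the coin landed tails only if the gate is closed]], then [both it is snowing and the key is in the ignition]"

Let L = "the key is in the ignition" (False), K = "the gate is open" (True), G = "the coin landed heads" (False), S = "it is snowing" (False).

(A): Formalization: (not (L iff K) nand G) nor (S and not L)

L iff K = False iff True = False
not (L iff K) = not False = True
not (L iff K) nand G = True nand False = True
not L = not False = True
S and not L = False and True = False
(not (L iff K) nand G) nor (S and not L) = True nor False = False
Thus (A) is false.

(B): This is not K xor not (L xor (G or S)).

not K = not True = False
G or S = False or False = False
L xor (G or S) = False xor False = False
not (L xor (G or S)) = not False = True
not K xor not (L xor (G or S)) = False xor True = True
Thus (B) is true.

(C): Parsed as (not L -> (not G -> not K)) -> (S and L)

not L = not False = True
not G = not False = True
not K = not True = False
not G -> not K = True -> False = False
not L -> (not G -> not K) = True -> False = False
S and L = False and False = False
(not L -> (not G -> not K)) -> (S and L) = False -> False = True
Hence (C) is true.

2 of the 3 statements are true.

2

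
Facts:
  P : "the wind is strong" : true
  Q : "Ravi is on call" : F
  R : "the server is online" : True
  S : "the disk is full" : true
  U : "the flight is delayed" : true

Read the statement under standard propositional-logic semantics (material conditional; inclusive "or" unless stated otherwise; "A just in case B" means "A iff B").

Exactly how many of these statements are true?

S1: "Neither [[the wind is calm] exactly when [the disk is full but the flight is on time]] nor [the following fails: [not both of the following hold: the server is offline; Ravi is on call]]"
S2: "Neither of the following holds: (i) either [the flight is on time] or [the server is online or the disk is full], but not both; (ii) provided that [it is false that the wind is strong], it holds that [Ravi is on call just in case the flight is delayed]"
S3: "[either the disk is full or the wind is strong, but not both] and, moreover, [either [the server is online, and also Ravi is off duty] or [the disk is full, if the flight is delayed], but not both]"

S1: Formalization: (not P iff (S and not U)) nor not (not R nand Q)

not P = not True = False
not U = not True = False
S and not U = True and False = False
not P iff (S and not U) = False iff False = True
not R = not True = False
not R nand Q = False nand False = True
not (not R nand Q) = not True = False
(not P iff (S and not U)) nor not (not R nand Q) = True nor False = False
Hence S1 is false.

S2: This is (not U xor (R or S)) nor (not P -> (Q iff U)).

not U = not True = False
R or S = True or True = True
not U xor (R or S) = False xor True = True
not P = not True = False
Q iff U = False iff True = False
not P -> (Q iff U) = False -> False = True
(not U xor (R or S)) nor (not P -> (Q iff U)) = True nor True = False
Thus S2 is false.

S3: In symbols: (S xor P) and ((R and not Q) xor (U -> S))

S xor P = True xor True = False
not Q = not False = True
R and not Q = True and True = True
U -> S = True -> True = True
(R and not Q) xor (U -> S) = True xor True = False
(S xor P) and ((R and not Q) xor (U -> S)) = False and False = False
So S3 is false.

True statements: 0 (none).

0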